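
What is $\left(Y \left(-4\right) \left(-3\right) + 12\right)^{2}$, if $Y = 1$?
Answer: $576$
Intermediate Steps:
$\left(Y \left(-4\right) \left(-3\right) + 12\right)^{2} = \left(1 \left(-4\right) \left(-3\right) + 12\right)^{2} = \left(\left(-4\right) \left(-3\right) + 12\right)^{2} = \left(12 + 12\right)^{2} = 24^{2} = 576$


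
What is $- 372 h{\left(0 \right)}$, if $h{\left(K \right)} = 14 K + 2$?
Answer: $-744$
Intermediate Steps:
$h{\left(K \right)} = 2 + 14 K$
$- 372 h{\left(0 \right)} = - 372 \left(2 + 14 \cdot 0\right) = - 372 \left(2 + 0\right) = \left(-372\right) 2 = -744$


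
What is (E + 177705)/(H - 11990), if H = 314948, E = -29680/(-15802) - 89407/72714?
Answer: 102094261135423/174053404582812 ≈ 0.58657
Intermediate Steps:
E = 372671053/574513314 (E = -29680*(-1/15802) - 89407*1/72714 = 14840/7901 - 89407/72714 = 372671053/574513314 ≈ 0.64867)
(E + 177705)/(H - 11990) = (372671053/574513314 + 177705)/(314948 - 11990) = (102094261135423/574513314)/302958 = (102094261135423/574513314)*(1/302958) = 102094261135423/174053404582812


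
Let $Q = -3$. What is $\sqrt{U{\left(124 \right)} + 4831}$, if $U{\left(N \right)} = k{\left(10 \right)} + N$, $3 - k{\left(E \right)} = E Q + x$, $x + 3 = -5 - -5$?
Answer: $\sqrt{4991} \approx 70.647$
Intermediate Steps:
$x = -3$ ($x = -3 - 0 = -3 + \left(-5 + 5\right) = -3 + 0 = -3$)
$k{\left(E \right)} = 6 + 3 E$ ($k{\left(E \right)} = 3 - \left(E \left(-3\right) - 3\right) = 3 - \left(- 3 E - 3\right) = 3 - \left(-3 - 3 E\right) = 3 + \left(3 + 3 E\right) = 6 + 3 E$)
$U{\left(N \right)} = 36 + N$ ($U{\left(N \right)} = \left(6 + 3 \cdot 10\right) + N = \left(6 + 30\right) + N = 36 + N$)
$\sqrt{U{\left(124 \right)} + 4831} = \sqrt{\left(36 + 124\right) + 4831} = \sqrt{160 + 4831} = \sqrt{4991}$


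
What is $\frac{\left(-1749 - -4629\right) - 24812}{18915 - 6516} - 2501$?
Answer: $- \frac{31031831}{12399} \approx -2502.8$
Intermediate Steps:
$\frac{\left(-1749 - -4629\right) - 24812}{18915 - 6516} - 2501 = \frac{\left(-1749 + 4629\right) - 24812}{12399} - 2501 = \left(2880 - 24812\right) \frac{1}{12399} - 2501 = \left(-21932\right) \frac{1}{12399} - 2501 = - \frac{21932}{12399} - 2501 = - \frac{31031831}{12399}$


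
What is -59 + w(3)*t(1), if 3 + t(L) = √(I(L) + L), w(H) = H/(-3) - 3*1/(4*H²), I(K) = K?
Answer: -223/4 - 13*√2/12 ≈ -57.282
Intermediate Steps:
w(H) = -3/(4*H²) - H/3 (w(H) = H*(-⅓) - 3*1/(4*H²) = -H/3 - 3*1/(4*H²) = -H/3 - 3/(4*H²) = -3/(4*H²) - H/3)
t(L) = -3 + √2*√L (t(L) = -3 + √(L + L) = -3 + √(2*L) = -3 + √2*√L)
-59 + w(3)*t(1) = -59 + (-¾/3² - ⅓*3)*(-3 + √2*√1) = -59 + (-¾*⅑ - 1)*(-3 + √2*1) = -59 + (-1/12 - 1)*(-3 + √2) = -59 - 13*(-3 + √2)/12 = -59 + (13/4 - 13*√2/12) = -223/4 - 13*√2/12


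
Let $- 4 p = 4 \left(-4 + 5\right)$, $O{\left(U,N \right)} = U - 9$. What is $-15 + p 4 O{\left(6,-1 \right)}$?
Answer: $-3$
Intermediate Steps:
$O{\left(U,N \right)} = -9 + U$ ($O{\left(U,N \right)} = U - 9 = -9 + U$)
$p = -1$ ($p = - \frac{4 \left(-4 + 5\right)}{4} = - \frac{4 \cdot 1}{4} = \left(- \frac{1}{4}\right) 4 = -1$)
$-15 + p 4 O{\left(6,-1 \right)} = -15 - 4 \left(-9 + 6\right) = -15 - 4 \left(-3\right) = -15 - -12 = -15 + 12 = -3$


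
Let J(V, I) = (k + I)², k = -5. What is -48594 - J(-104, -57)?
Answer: -52438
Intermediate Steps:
J(V, I) = (-5 + I)²
-48594 - J(-104, -57) = -48594 - (-5 - 57)² = -48594 - 1*(-62)² = -48594 - 1*3844 = -48594 - 3844 = -52438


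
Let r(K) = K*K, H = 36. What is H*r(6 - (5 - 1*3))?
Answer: 576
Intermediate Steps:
r(K) = K²
H*r(6 - (5 - 1*3)) = 36*(6 - (5 - 1*3))² = 36*(6 - (5 - 3))² = 36*(6 - 1*2)² = 36*(6 - 2)² = 36*4² = 36*16 = 576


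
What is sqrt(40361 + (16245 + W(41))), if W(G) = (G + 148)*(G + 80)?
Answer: 85*sqrt(11) ≈ 281.91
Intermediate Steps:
W(G) = (80 + G)*(148 + G) (W(G) = (148 + G)*(80 + G) = (80 + G)*(148 + G))
sqrt(40361 + (16245 + W(41))) = sqrt(40361 + (16245 + (11840 + 41**2 + 228*41))) = sqrt(40361 + (16245 + (11840 + 1681 + 9348))) = sqrt(40361 + (16245 + 22869)) = sqrt(40361 + 39114) = sqrt(79475) = 85*sqrt(11)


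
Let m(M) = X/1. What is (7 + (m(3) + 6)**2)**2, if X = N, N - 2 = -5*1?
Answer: 256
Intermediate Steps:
N = -3 (N = 2 - 5*1 = 2 - 5 = -3)
X = -3
m(M) = -3 (m(M) = -3/1 = -3*1 = -3)
(7 + (m(3) + 6)**2)**2 = (7 + (-3 + 6)**2)**2 = (7 + 3**2)**2 = (7 + 9)**2 = 16**2 = 256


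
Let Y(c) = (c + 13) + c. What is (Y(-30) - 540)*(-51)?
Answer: 29937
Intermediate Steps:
Y(c) = 13 + 2*c (Y(c) = (13 + c) + c = 13 + 2*c)
(Y(-30) - 540)*(-51) = ((13 + 2*(-30)) - 540)*(-51) = ((13 - 60) - 540)*(-51) = (-47 - 540)*(-51) = -587*(-51) = 29937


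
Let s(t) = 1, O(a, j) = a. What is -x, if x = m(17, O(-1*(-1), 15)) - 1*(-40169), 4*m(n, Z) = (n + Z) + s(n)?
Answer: -160695/4 ≈ -40174.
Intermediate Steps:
m(n, Z) = ¼ + Z/4 + n/4 (m(n, Z) = ((n + Z) + 1)/4 = ((Z + n) + 1)/4 = (1 + Z + n)/4 = ¼ + Z/4 + n/4)
x = 160695/4 (x = (¼ + (-1*(-1))/4 + (¼)*17) - 1*(-40169) = (¼ + (¼)*1 + 17/4) + 40169 = (¼ + ¼ + 17/4) + 40169 = 19/4 + 40169 = 160695/4 ≈ 40174.)
-x = -1*160695/4 = -160695/4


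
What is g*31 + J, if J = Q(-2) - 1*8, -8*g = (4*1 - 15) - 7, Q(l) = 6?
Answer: 271/4 ≈ 67.750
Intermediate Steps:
g = 9/4 (g = -((4*1 - 15) - 7)/8 = -((4 - 15) - 7)/8 = -(-11 - 7)/8 = -⅛*(-18) = 9/4 ≈ 2.2500)
J = -2 (J = 6 - 1*8 = 6 - 8 = -2)
g*31 + J = (9/4)*31 - 2 = 279/4 - 2 = 271/4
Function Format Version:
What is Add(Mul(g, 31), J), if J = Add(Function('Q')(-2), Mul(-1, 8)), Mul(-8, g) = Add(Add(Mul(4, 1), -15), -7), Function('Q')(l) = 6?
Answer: Rational(271, 4) ≈ 67.750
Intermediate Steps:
g = Rational(9, 4) (g = Mul(Rational(-1, 8), Add(Add(Mul(4, 1), -15), -7)) = Mul(Rational(-1, 8), Add(Add(4, -15), -7)) = Mul(Rational(-1, 8), Add(-11, -7)) = Mul(Rational(-1, 8), -18) = Rational(9, 4) ≈ 2.2500)
J = -2 (J = Add(6, Mul(-1, 8)) = Add(6, -8) = -2)
Add(Mul(g, 31), J) = Add(Mul(Rational(9, 4), 31), -2) = Add(Rational(279, 4), -2) = Rational(271, 4)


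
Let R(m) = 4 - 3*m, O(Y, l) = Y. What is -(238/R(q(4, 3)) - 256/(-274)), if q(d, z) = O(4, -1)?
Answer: 15791/548 ≈ 28.816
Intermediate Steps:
q(d, z) = 4
-(238/R(q(4, 3)) - 256/(-274)) = -(238/(4 - 3*4) - 256/(-274)) = -(238/(4 - 12) - 256*(-1/274)) = -(238/(-8) + 128/137) = -(238*(-1/8) + 128/137) = -(-119/4 + 128/137) = -1*(-15791/548) = 15791/548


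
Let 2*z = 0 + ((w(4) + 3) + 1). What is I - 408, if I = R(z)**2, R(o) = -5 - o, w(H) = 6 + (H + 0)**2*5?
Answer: 2092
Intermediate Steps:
w(H) = 6 + 5*H**2 (w(H) = 6 + H**2*5 = 6 + 5*H**2)
z = 45 (z = (0 + (((6 + 5*4**2) + 3) + 1))/2 = (0 + (((6 + 5*16) + 3) + 1))/2 = (0 + (((6 + 80) + 3) + 1))/2 = (0 + ((86 + 3) + 1))/2 = (0 + (89 + 1))/2 = (0 + 90)/2 = (1/2)*90 = 45)
I = 2500 (I = (-5 - 1*45)**2 = (-5 - 45)**2 = (-50)**2 = 2500)
I - 408 = 2500 - 408 = 2092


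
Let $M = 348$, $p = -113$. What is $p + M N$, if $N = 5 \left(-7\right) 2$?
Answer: $-24473$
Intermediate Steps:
$N = -70$ ($N = \left(-35\right) 2 = -70$)
$p + M N = -113 + 348 \left(-70\right) = -113 - 24360 = -24473$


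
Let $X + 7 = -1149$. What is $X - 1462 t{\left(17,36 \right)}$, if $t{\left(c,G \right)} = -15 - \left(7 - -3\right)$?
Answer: $35394$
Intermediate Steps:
$X = -1156$ ($X = -7 - 1149 = -1156$)
$t{\left(c,G \right)} = -25$ ($t{\left(c,G \right)} = -15 - \left(7 + 3\right) = -15 - 10 = -25$)
$X - 1462 t{\left(17,36 \right)} = -1156 - -36550 = -1156 + 36550 = 35394$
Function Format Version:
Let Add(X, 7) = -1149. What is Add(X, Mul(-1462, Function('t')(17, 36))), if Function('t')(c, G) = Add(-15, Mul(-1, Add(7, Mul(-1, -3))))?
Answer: 35394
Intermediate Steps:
X = -1156 (X = Add(-7, -1149) = -1156)
Function('t')(c, G) = -25 (Function('t')(c, G) = Add(-15, Mul(-1, Add(7, 3))) = Add(-15, Mul(-1, 10)) = Add(-15, -10) = -25)
Add(X, Mul(-1462, Function('t')(17, 36))) = Add(-1156, Mul(-1462, -25)) = Add(-1156, 36550) = 35394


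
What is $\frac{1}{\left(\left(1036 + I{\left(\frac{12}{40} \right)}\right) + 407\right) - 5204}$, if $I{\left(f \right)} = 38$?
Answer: $- \frac{1}{3723} \approx -0.0002686$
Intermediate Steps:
$\frac{1}{\left(\left(1036 + I{\left(\frac{12}{40} \right)}\right) + 407\right) - 5204} = \frac{1}{\left(\left(1036 + 38\right) + 407\right) - 5204} = \frac{1}{\left(1074 + 407\right) - 5204} = \frac{1}{1481 - 5204} = \frac{1}{-3723} = - \frac{1}{3723}$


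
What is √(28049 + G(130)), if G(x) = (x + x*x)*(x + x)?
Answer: √4455849 ≈ 2110.9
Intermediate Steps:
G(x) = 2*x*(x + x²) (G(x) = (x + x²)*(2*x) = 2*x*(x + x²))
√(28049 + G(130)) = √(28049 + 2*130²*(1 + 130)) = √(28049 + 2*16900*131) = √(28049 + 4427800) = √4455849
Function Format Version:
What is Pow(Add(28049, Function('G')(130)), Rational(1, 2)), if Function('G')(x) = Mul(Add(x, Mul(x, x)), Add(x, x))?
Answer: Pow(4455849, Rational(1, 2)) ≈ 2110.9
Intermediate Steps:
Function('G')(x) = Mul(2, x, Add(x, Pow(x, 2))) (Function('G')(x) = Mul(Add(x, Pow(x, 2)), Mul(2, x)) = Mul(2, x, Add(x, Pow(x, 2))))
Pow(Add(28049, Function('G')(130)), Rational(1, 2)) = Pow(Add(28049, Mul(2, Pow(130, 2), Add(1, 130))), Rational(1, 2)) = Pow(Add(28049, Mul(2, 16900, 131)), Rational(1, 2)) = Pow(Add(28049, 4427800), Rational(1, 2)) = Pow(4455849, Rational(1, 2))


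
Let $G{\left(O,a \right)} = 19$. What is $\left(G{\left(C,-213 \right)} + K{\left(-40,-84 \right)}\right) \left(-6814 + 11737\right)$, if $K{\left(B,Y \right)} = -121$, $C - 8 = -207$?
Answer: $-502146$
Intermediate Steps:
$C = -199$ ($C = 8 - 207 = -199$)
$\left(G{\left(C,-213 \right)} + K{\left(-40,-84 \right)}\right) \left(-6814 + 11737\right) = \left(19 - 121\right) \left(-6814 + 11737\right) = \left(-102\right) 4923 = -502146$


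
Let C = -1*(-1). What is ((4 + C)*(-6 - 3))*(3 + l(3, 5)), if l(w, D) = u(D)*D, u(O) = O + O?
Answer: -2385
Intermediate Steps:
C = 1
u(O) = 2*O
l(w, D) = 2*D² (l(w, D) = (2*D)*D = 2*D²)
((4 + C)*(-6 - 3))*(3 + l(3, 5)) = ((4 + 1)*(-6 - 3))*(3 + 2*5²) = (5*(-9))*(3 + 2*25) = -45*(3 + 50) = -45*53 = -2385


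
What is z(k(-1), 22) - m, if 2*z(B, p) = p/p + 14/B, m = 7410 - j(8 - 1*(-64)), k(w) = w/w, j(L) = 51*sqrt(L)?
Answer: -14805/2 + 306*sqrt(2) ≈ -6969.8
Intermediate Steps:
k(w) = 1
m = 7410 - 306*sqrt(2) (m = 7410 - 51*sqrt(8 - 1*(-64)) = 7410 - 51*sqrt(8 + 64) = 7410 - 51*sqrt(72) = 7410 - 51*6*sqrt(2) = 7410 - 306*sqrt(2) ≈ 6977.3)
z(B, p) = 1/2 + 7/B (z(B, p) = (p/p + 14/B)/2 = (1 + 14/B)/2 = 1/2 + 7/B)
z(k(-1), 22) - m = (1/2)*(14 + 1)/1 - (7410 - 306*sqrt(2)) = (1/2)*1*15 + (-7410 + 306*sqrt(2)) = 15/2 + (-7410 + 306*sqrt(2)) = -14805/2 + 306*sqrt(2)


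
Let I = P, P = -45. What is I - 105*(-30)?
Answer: 3105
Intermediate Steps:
I = -45
I - 105*(-30) = -45 - 105*(-30) = -45 + 3150 = 3105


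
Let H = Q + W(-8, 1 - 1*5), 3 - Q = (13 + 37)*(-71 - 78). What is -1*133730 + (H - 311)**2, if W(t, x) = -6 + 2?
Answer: 50817314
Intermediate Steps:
W(t, x) = -4
Q = 7453 (Q = 3 - (13 + 37)*(-71 - 78) = 3 - 50*(-149) = 3 - 1*(-7450) = 3 + 7450 = 7453)
H = 7449 (H = 7453 - 4 = 7449)
-1*133730 + (H - 311)**2 = -1*133730 + (7449 - 311)**2 = -133730 + 7138**2 = -133730 + 50951044 = 50817314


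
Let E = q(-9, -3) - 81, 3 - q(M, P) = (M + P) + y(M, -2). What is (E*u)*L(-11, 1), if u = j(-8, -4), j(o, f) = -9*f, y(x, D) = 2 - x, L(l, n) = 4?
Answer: -11088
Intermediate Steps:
q(M, P) = 1 - P (q(M, P) = 3 - ((M + P) + (2 - M)) = 3 - (2 + P) = 3 + (-2 - P) = 1 - P)
u = 36 (u = -9*(-4) = 36)
E = -77 (E = (1 - 1*(-3)) - 81 = (1 + 3) - 81 = 4 - 81 = -77)
(E*u)*L(-11, 1) = -77*36*4 = -2772*4 = -11088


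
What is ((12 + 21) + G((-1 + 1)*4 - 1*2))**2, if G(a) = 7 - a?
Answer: 1764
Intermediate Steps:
((12 + 21) + G((-1 + 1)*4 - 1*2))**2 = ((12 + 21) + (7 - ((-1 + 1)*4 - 1*2)))**2 = (33 + (7 - (0*4 - 2)))**2 = (33 + (7 - (0 - 2)))**2 = (33 + (7 - 1*(-2)))**2 = (33 + (7 + 2))**2 = (33 + 9)**2 = 42**2 = 1764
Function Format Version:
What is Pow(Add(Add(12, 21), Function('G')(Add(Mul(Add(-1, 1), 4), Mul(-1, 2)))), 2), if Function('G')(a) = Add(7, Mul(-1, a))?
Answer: 1764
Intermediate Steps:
Pow(Add(Add(12, 21), Function('G')(Add(Mul(Add(-1, 1), 4), Mul(-1, 2)))), 2) = Pow(Add(Add(12, 21), Add(7, Mul(-1, Add(Mul(Add(-1, 1), 4), Mul(-1, 2))))), 2) = Pow(Add(33, Add(7, Mul(-1, Add(Mul(0, 4), -2)))), 2) = Pow(Add(33, Add(7, Mul(-1, Add(0, -2)))), 2) = Pow(Add(33, Add(7, Mul(-1, -2))), 2) = Pow(Add(33, Add(7, 2)), 2) = Pow(Add(33, 9), 2) = Pow(42, 2) = 1764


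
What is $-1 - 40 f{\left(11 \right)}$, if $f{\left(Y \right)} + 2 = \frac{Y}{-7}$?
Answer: $\frac{993}{7} \approx 141.86$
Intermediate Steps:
$f{\left(Y \right)} = -2 - \frac{Y}{7}$ ($f{\left(Y \right)} = -2 + \frac{Y}{-7} = -2 + Y \left(- \frac{1}{7}\right) = -2 - \frac{Y}{7}$)
$-1 - 40 f{\left(11 \right)} = -1 - 40 \left(-2 - \frac{11}{7}\right) = -1 - - \frac{1000}{7} = -1 + \frac{1000}{7} = \frac{993}{7}$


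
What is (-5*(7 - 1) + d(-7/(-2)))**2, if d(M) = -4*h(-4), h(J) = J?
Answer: 196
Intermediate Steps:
d(M) = 16 (d(M) = -4*(-4) = 16)
(-5*(7 - 1) + d(-7/(-2)))**2 = (-5*(7 - 1) + 16)**2 = (-5*6 + 16)**2 = (-30 + 16)**2 = (-14)**2 = 196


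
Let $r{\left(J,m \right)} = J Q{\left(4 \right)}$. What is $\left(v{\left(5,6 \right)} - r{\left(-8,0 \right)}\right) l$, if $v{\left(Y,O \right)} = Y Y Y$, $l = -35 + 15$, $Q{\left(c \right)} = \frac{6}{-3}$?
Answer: $-2180$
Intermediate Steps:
$Q{\left(c \right)} = -2$ ($Q{\left(c \right)} = 6 \left(- \frac{1}{3}\right) = -2$)
$r{\left(J,m \right)} = - 2 J$ ($r{\left(J,m \right)} = J \left(-2\right) = - 2 J$)
$l = -20$
$v{\left(Y,O \right)} = Y^{3}$ ($v{\left(Y,O \right)} = Y^{2} Y = Y^{3}$)
$\left(v{\left(5,6 \right)} - r{\left(-8,0 \right)}\right) l = \left(5^{3} - \left(-2\right) \left(-8\right)\right) \left(-20\right) = \left(125 - 16\right) \left(-20\right) = 109 \left(-20\right) = -2180$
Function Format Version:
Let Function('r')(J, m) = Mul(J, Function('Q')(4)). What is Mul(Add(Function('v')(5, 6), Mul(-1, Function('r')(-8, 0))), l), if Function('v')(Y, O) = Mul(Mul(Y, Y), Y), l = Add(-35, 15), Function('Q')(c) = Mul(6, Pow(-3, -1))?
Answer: -2180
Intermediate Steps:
Function('Q')(c) = -2 (Function('Q')(c) = Mul(6, Rational(-1, 3)) = -2)
Function('r')(J, m) = Mul(-2, J) (Function('r')(J, m) = Mul(J, -2) = Mul(-2, J))
l = -20
Function('v')(Y, O) = Pow(Y, 3) (Function('v')(Y, O) = Mul(Pow(Y, 2), Y) = Pow(Y, 3))
Mul(Add(Function('v')(5, 6), Mul(-1, Function('r')(-8, 0))), l) = Mul(Add(Pow(5, 3), Mul(-1, Mul(-2, -8))), -20) = Mul(Add(125, Mul(-1, 16)), -20) = Mul(Add(125, -16), -20) = Mul(109, -20) = -2180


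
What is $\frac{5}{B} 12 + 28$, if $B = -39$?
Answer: $\frac{344}{13} \approx 26.462$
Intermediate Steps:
$\frac{5}{B} 12 + 28 = \frac{5}{-39} \cdot 12 + 28 = 5 \left(- \frac{1}{39}\right) 12 + 28 = \left(- \frac{5}{39}\right) 12 + 28 = - \frac{20}{13} + 28 = \frac{344}{13}$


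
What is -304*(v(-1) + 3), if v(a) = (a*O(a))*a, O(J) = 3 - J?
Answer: -2128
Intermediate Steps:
v(a) = a²*(3 - a) (v(a) = (a*(3 - a))*a = a²*(3 - a))
-304*(v(-1) + 3) = -304*((-1)²*(3 - 1*(-1)) + 3) = -304*(1*(3 + 1) + 3) = -304*(1*4 + 3) = -304*(4 + 3) = -304*7 = -2128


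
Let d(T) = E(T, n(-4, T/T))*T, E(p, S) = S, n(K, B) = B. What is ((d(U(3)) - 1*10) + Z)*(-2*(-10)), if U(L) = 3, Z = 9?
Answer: 40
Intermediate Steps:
d(T) = T (d(T) = (T/T)*T = 1*T = T)
((d(U(3)) - 1*10) + Z)*(-2*(-10)) = ((3 - 1*10) + 9)*(-2*(-10)) = ((3 - 10) + 9)*20 = (-7 + 9)*20 = 2*20 = 40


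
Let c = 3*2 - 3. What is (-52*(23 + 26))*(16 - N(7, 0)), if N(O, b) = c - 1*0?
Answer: -33124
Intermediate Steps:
c = 3 (c = 6 - 3 = 3)
N(O, b) = 3 (N(O, b) = 3 - 1*0 = 3 + 0 = 3)
(-52*(23 + 26))*(16 - N(7, 0)) = (-52*(23 + 26))*(16 - 1*3) = (-52*49)*(16 - 3) = -2548*13 = -33124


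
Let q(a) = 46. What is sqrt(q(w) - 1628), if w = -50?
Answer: I*sqrt(1582) ≈ 39.774*I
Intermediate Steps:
sqrt(q(w) - 1628) = sqrt(46 - 1628) = sqrt(-1582) = I*sqrt(1582)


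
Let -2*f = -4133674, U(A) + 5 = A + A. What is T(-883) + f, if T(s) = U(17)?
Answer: 2066866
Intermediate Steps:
U(A) = -5 + 2*A (U(A) = -5 + (A + A) = -5 + 2*A)
T(s) = 29 (T(s) = -5 + 2*17 = -5 + 34 = 29)
f = 2066837 (f = -1/2*(-4133674) = 2066837)
T(-883) + f = 29 + 2066837 = 2066866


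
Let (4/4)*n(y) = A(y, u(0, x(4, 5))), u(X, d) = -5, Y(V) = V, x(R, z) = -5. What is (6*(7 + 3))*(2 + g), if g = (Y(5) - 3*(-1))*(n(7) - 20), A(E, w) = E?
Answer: -6120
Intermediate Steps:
n(y) = y
g = -104 (g = (5 - 3*(-1))*(7 - 20) = (5 + 3)*(-13) = 8*(-13) = -104)
(6*(7 + 3))*(2 + g) = (6*(7 + 3))*(2 - 104) = (6*10)*(-102) = 60*(-102) = -6120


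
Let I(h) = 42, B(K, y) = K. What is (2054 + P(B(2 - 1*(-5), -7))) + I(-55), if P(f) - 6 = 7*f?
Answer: 2151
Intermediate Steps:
P(f) = 6 + 7*f
(2054 + P(B(2 - 1*(-5), -7))) + I(-55) = (2054 + (6 + 7*(2 - 1*(-5)))) + 42 = (2054 + (6 + 7*(2 + 5))) + 42 = (2054 + (6 + 7*7)) + 42 = (2054 + (6 + 49)) + 42 = (2054 + 55) + 42 = 2109 + 42 = 2151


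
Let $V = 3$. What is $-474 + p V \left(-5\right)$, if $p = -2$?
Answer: $-444$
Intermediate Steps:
$-474 + p V \left(-5\right) = -474 + \left(-2\right) 3 \left(-5\right) = -474 - -30 = -474 + 30 = -444$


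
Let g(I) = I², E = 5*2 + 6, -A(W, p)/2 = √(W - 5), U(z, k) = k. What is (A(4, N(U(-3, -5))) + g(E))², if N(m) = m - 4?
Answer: 65532 - 1024*I ≈ 65532.0 - 1024.0*I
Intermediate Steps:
N(m) = -4 + m
A(W, p) = -2*√(-5 + W) (A(W, p) = -2*√(W - 5) = -2*√(-5 + W))
E = 16 (E = 10 + 6 = 16)
(A(4, N(U(-3, -5))) + g(E))² = (-2*√(-5 + 4) + 16²)² = (-2*I + 256)² = (256 - 2*I)²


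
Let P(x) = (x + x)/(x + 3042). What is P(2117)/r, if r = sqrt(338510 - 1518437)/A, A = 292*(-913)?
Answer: 102615224*I*sqrt(14567)/61487307 ≈ 201.42*I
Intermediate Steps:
A = -266596
r = -9*I*sqrt(14567)/266596 (r = sqrt(338510 - 1518437)/(-266596) = sqrt(-1179927)*(-1/266596) = (9*I*sqrt(14567))*(-1/266596) = -9*I*sqrt(14567)/266596 ≈ -0.0040745*I)
P(x) = 2*x/(3042 + x) (P(x) = (2*x)/(3042 + x) = 2*x/(3042 + x))
P(2117)/r = (2*2117/(3042 + 2117))/((-9*I*sqrt(14567)/266596)) = (2*2117/5159)*(266596*I*sqrt(14567)/131103) = (2*2117*(1/5159))*(266596*I*sqrt(14567)/131103) = 4234*(266596*I*sqrt(14567)/131103)/5159 = 102615224*I*sqrt(14567)/61487307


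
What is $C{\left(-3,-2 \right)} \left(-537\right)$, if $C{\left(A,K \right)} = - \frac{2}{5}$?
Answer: $\frac{1074}{5} \approx 214.8$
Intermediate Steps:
$C{\left(A,K \right)} = - \frac{2}{5}$ ($C{\left(A,K \right)} = \left(-2\right) \frac{1}{5} = - \frac{2}{5}$)
$C{\left(-3,-2 \right)} \left(-537\right) = \left(- \frac{2}{5}\right) \left(-537\right) = \frac{1074}{5}$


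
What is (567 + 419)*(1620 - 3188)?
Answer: -1546048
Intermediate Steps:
(567 + 419)*(1620 - 3188) = 986*(-1568) = -1546048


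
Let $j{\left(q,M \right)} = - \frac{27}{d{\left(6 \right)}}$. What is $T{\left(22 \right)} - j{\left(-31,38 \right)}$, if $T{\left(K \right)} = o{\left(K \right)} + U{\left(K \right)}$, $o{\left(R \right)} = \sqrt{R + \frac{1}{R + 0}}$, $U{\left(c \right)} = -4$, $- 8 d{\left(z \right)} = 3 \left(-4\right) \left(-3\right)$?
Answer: $-10 + \frac{\sqrt{10670}}{22} \approx -5.3047$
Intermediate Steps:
$d{\left(z \right)} = - \frac{9}{2}$ ($d{\left(z \right)} = - \frac{3 \left(-4\right) \left(-3\right)}{8} = - \frac{\left(-12\right) \left(-3\right)}{8} = \left(- \frac{1}{8}\right) 36 = - \frac{9}{2}$)
$j{\left(q,M \right)} = 6$ ($j{\left(q,M \right)} = - \frac{27}{- \frac{9}{2}} = \left(-27\right) \left(- \frac{2}{9}\right) = 6$)
$o{\left(R \right)} = \sqrt{R + \frac{1}{R}}$
$T{\left(K \right)} = -4 + \sqrt{K + \frac{1}{K}}$ ($T{\left(K \right)} = \sqrt{K + \frac{1}{K}} - 4 = -4 + \sqrt{K + \frac{1}{K}}$)
$T{\left(22 \right)} - j{\left(-31,38 \right)} = \left(-4 + \sqrt{22 + \frac{1}{22}}\right) - 6 = \left(-4 + \sqrt{\frac{485}{22}}\right) - 6 = \left(-4 + \frac{\sqrt{10670}}{22}\right) - 6 = -10 + \frac{\sqrt{10670}}{22}$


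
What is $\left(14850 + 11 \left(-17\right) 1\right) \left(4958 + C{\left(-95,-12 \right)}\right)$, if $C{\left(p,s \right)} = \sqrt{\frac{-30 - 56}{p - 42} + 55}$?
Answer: $72699154 + \frac{14663 \sqrt{1044077}}{137} \approx 7.2809 \cdot 10^{7}$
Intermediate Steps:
$C{\left(p,s \right)} = \sqrt{55 - \frac{86}{-42 + p}}$ ($C{\left(p,s \right)} = \sqrt{- \frac{86}{-42 + p} + 55} = \sqrt{55 - \frac{86}{-42 + p}}$)
$\left(14850 + 11 \left(-17\right) 1\right) \left(4958 + C{\left(-95,-12 \right)}\right) = \left(14850 + 11 \left(-17\right) 1\right) \left(4958 + \sqrt{\frac{-2396 + 55 \left(-95\right)}{-42 - 95}}\right) = \left(14850 - 187\right) \left(4958 + \sqrt{\frac{-2396 - 5225}{-137}}\right) = \left(14850 - 187\right) \left(4958 + \sqrt{\left(- \frac{1}{137}\right) \left(-7621\right)}\right) = 14663 \left(4958 + \sqrt{\frac{7621}{137}}\right) = 14663 \left(4958 + \frac{\sqrt{1044077}}{137}\right) = 72699154 + \frac{14663 \sqrt{1044077}}{137}$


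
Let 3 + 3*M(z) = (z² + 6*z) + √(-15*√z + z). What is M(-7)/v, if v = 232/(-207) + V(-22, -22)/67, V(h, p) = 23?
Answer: -18492/10783 - 4623*√(-7 - 15*I*√7)/10783 ≈ -3.4643 + 2.0849*I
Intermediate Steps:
M(z) = -1 + 2*z + z²/3 + √(z - 15*√z)/3 (M(z) = -1 + ((z² + 6*z) + √(-15*√z + z))/3 = -1 + ((z² + 6*z) + √(z - 15*√z))/3 = -1 + (z² + √(z - 15*√z) + 6*z)/3 = -1 + (2*z + z²/3 + √(z - 15*√z)/3) = -1 + 2*z + z²/3 + √(z - 15*√z)/3)
v = -10783/13869 (v = 232/(-207) + 23/67 = 232*(-1/207) + 23*(1/67) = -232/207 + 23/67 = -10783/13869 ≈ -0.77749)
M(-7)/v = (-1 + 2*(-7) + (⅓)*(-7)² + √(-7 - 15*I*√7)/3)/(-10783/13869) = (-1 - 14 + (⅓)*49 + √(-7 - 15*I*√7)/3)*(-13869/10783) = (-1 - 14 + 49/3 + √(-7 - 15*I*√7)/3)*(-13869/10783) = (4/3 + √(-7 - 15*I*√7)/3)*(-13869/10783) = -18492/10783 - 4623*√(-7 - 15*I*√7)/10783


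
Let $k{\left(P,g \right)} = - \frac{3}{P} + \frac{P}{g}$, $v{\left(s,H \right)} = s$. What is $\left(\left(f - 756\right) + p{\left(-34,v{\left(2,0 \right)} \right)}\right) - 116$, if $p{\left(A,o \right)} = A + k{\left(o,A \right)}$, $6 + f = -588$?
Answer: $- \frac{51053}{34} \approx -1501.6$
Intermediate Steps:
$f = -594$ ($f = -6 - 588 = -594$)
$p{\left(A,o \right)} = A - \frac{3}{o} + \frac{o}{A}$ ($p{\left(A,o \right)} = A - \left(\frac{3}{o} - \frac{o}{A}\right) = A - \frac{3}{o} + \frac{o}{A}$)
$\left(\left(f - 756\right) + p{\left(-34,v{\left(2,0 \right)} \right)}\right) - 116 = \left(\left(-594 - 756\right) - \left(34 + \frac{1}{17} + \frac{3}{2}\right)\right) - 116 = \left(\left(-594 - 756\right) - \frac{1209}{34}\right) - 116 = \left(-1350 - \frac{1209}{34}\right) - 116 = - \frac{47109}{34} - 116 = - \frac{51053}{34}$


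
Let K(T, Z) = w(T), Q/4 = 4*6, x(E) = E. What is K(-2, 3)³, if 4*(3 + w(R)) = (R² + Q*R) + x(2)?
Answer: -970299/8 ≈ -1.2129e+5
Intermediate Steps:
Q = 96 (Q = 4*(4*6) = 4*24 = 96)
w(R) = -5/2 + 24*R + R²/4 (w(R) = -3 + ((R² + 96*R) + 2)/4 = -3 + (2 + R² + 96*R)/4 = -3 + (½ + 24*R + R²/4) = -5/2 + 24*R + R²/4)
K(T, Z) = -5/2 + 24*T + T²/4
K(-2, 3)³ = (-5/2 + 24*(-2) + (¼)*(-2)²)³ = (-5/2 - 48 + (¼)*4)³ = (-5/2 - 48 + 1)³ = (-99/2)³ = -970299/8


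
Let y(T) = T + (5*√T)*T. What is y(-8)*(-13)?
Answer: 104 + 1040*I*√2 ≈ 104.0 + 1470.8*I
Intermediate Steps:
y(T) = T + 5*T^(3/2)
y(-8)*(-13) = (-8 + 5*(-8)^(3/2))*(-13) = (-8 + 5*(-16*I*√2))*(-13) = (-8 - 80*I*√2)*(-13) = 104 + 1040*I*√2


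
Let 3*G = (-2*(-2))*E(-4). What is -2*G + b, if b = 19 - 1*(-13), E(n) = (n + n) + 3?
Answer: 136/3 ≈ 45.333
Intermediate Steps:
E(n) = 3 + 2*n (E(n) = 2*n + 3 = 3 + 2*n)
b = 32 (b = 19 + 13 = 32)
G = -20/3 (G = ((-2*(-2))*(3 + 2*(-4)))/3 = (4*(3 - 8))/3 = (4*(-5))/3 = (⅓)*(-20) = -20/3 ≈ -6.6667)
-2*G + b = -2*(-20/3) + 32 = 40/3 + 32 = 136/3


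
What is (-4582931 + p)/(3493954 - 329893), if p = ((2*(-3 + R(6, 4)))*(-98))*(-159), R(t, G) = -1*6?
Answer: -4863407/3164061 ≈ -1.5371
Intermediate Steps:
R(t, G) = -6
p = -280476 (p = ((2*(-3 - 6))*(-98))*(-159) = ((2*(-9))*(-98))*(-159) = -18*(-98)*(-159) = 1764*(-159) = -280476)
(-4582931 + p)/(3493954 - 329893) = (-4582931 - 280476)/(3493954 - 329893) = -4863407/3164061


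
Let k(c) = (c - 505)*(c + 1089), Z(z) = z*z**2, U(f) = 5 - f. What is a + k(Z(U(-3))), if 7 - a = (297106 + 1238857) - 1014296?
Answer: -510453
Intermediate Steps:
Z(z) = z**3
k(c) = (-505 + c)*(1089 + c)
a = -521660 (a = 7 - ((297106 + 1238857) - 1014296) = 7 - (1535963 - 1014296) = 7 - 1*521667 = 7 - 521667 = -521660)
a + k(Z(U(-3))) = -521660 + (-549945 + ((5 - 1*(-3))**3)**2 + 584*(5 - 1*(-3))**3) = -521660 + (-549945 + ((5 + 3)**3)**2 + 584*(5 + 3)**3) = -521660 + (-549945 + (8**3)**2 + 584*8**3) = -521660 + (-549945 + 512**2 + 584*512) = -521660 + (-549945 + 262144 + 299008) = -521660 + 11207 = -510453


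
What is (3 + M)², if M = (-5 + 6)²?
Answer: 16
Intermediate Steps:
M = 1 (M = 1² = 1)
(3 + M)² = (3 + 1)² = 4² = 16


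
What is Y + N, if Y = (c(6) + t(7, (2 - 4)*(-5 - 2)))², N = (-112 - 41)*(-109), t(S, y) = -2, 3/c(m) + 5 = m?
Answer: 16678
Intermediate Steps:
c(m) = 3/(-5 + m)
N = 16677 (N = -153*(-109) = 16677)
Y = 1 (Y = (3/(-5 + 6) - 2)² = (3/1 - 2)² = (3*1 - 2)² = (3 - 2)² = 1² = 1)
Y + N = 1 + 16677 = 16678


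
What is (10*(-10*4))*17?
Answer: -6800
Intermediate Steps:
(10*(-10*4))*17 = (10*(-40))*17 = -400*17 = -6800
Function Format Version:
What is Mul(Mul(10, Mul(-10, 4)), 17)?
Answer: -6800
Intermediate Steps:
Mul(Mul(10, Mul(-10, 4)), 17) = Mul(Mul(10, -40), 17) = Mul(-400, 17) = -6800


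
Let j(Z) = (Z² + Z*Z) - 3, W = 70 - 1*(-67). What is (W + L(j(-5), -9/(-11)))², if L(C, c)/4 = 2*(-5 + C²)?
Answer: 315737361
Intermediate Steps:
W = 137 (W = 70 + 67 = 137)
j(Z) = -3 + 2*Z² (j(Z) = (Z² + Z²) - 3 = 2*Z² - 3 = -3 + 2*Z²)
L(C, c) = -40 + 8*C² (L(C, c) = 4*(2*(-5 + C²)) = 4*(-10 + 2*C²) = -40 + 8*C²)
(W + L(j(-5), -9/(-11)))² = (137 + (-40 + 8*(-3 + 2*(-5)²)²))² = (137 + (-40 + 8*(-3 + 2*25)²))² = (137 + (-40 + 8*(-3 + 50)²))² = (137 + (-40 + 8*47²))² = (137 + (-40 + 8*2209))² = (137 + (-40 + 17672))² = (137 + 17632)² = 17769² = 315737361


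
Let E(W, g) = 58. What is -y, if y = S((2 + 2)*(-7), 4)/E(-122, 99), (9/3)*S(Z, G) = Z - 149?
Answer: 59/58 ≈ 1.0172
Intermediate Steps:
S(Z, G) = -149/3 + Z/3 (S(Z, G) = (Z - 149)/3 = (-149 + Z)/3 = -149/3 + Z/3)
y = -59/58 (y = (-149/3 + ((2 + 2)*(-7))/3)/58 = (-149/3 + (4*(-7))/3)*(1/58) = (-149/3 + (⅓)*(-28))*(1/58) = (-149/3 - 28/3)*(1/58) = -59*1/58 = -59/58 ≈ -1.0172)
-y = -1*(-59/58) = 59/58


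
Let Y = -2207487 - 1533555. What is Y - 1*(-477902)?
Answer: -3263140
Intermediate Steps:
Y = -3741042
Y - 1*(-477902) = -3741042 - 1*(-477902) = -3741042 + 477902 = -3263140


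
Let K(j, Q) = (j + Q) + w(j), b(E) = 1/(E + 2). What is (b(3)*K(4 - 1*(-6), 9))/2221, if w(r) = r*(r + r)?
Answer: 219/11105 ≈ 0.019721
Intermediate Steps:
w(r) = 2*r² (w(r) = r*(2*r) = 2*r²)
b(E) = 1/(2 + E)
K(j, Q) = Q + j + 2*j² (K(j, Q) = (j + Q) + 2*j² = (Q + j) + 2*j² = Q + j + 2*j²)
(b(3)*K(4 - 1*(-6), 9))/2221 = ((9 + (4 - 1*(-6)) + 2*(4 - 1*(-6))²)/(2 + 3))/2221 = ((9 + (4 + 6) + 2*(4 + 6)²)/5)*(1/2221) = ((9 + 10 + 2*10²)/5)*(1/2221) = ((9 + 10 + 2*100)/5)*(1/2221) = ((9 + 10 + 200)/5)*(1/2221) = ((⅕)*219)*(1/2221) = (219/5)*(1/2221) = 219/11105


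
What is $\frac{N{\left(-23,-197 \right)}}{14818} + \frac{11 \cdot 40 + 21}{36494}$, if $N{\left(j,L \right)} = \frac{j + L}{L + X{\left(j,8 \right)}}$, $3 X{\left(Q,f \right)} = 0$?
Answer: $\frac{676877493}{53265657062} \approx 0.012708$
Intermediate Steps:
$X{\left(Q,f \right)} = 0$ ($X{\left(Q,f \right)} = \frac{1}{3} \cdot 0 = 0$)
$N{\left(j,L \right)} = \frac{L + j}{L}$ ($N{\left(j,L \right)} = \frac{j + L}{L + 0} = \frac{L + j}{L}$)
$\frac{N{\left(-23,-197 \right)}}{14818} + \frac{11 \cdot 40 + 21}{36494} = \frac{\frac{1}{-197} \left(-197 - 23\right)}{14818} + \frac{11 \cdot 40 + 21}{36494} = \left(- \frac{1}{197}\right) \left(-220\right) \frac{1}{14818} + \left(440 + 21\right) \frac{1}{36494} = \frac{220}{197} \cdot \frac{1}{14818} + 461 \cdot \frac{1}{36494} = \frac{110}{1459573} + \frac{461}{36494} = \frac{676877493}{53265657062}$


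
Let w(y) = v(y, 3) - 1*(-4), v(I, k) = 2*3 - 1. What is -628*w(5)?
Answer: -5652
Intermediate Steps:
v(I, k) = 5 (v(I, k) = 6 - 1 = 5)
w(y) = 9 (w(y) = 5 - 1*(-4) = 5 + 4 = 9)
-628*w(5) = -628*9 = -5652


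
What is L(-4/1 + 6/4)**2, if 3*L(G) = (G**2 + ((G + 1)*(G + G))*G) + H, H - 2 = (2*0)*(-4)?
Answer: 49/4 ≈ 12.250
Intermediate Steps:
H = 2 (H = 2 + (2*0)*(-4) = 2 + 0*(-4) = 2 + 0 = 2)
L(G) = 2/3 + G**2/3 + 2*G**2*(1 + G)/3 (L(G) = ((G**2 + ((G + 1)*(G + G))*G) + 2)/3 = ((G**2 + ((1 + G)*(2*G))*G) + 2)/3 = ((G**2 + (2*G*(1 + G))*G) + 2)/3 = ((G**2 + 2*G**2*(1 + G)) + 2)/3 = (2 + G**2 + 2*G**2*(1 + G))/3 = 2/3 + G**2/3 + 2*G**2*(1 + G)/3)
L(-4/1 + 6/4)**2 = (2/3 + (-4/1 + 6/4)**2 + 2*(-4/1 + 6/4)**3/3)**2 = (2/3 + (-4*1 + 6*(1/4))**2 + 2*(-4*1 + 6*(1/4))**3/3)**2 = (2/3 + (-4 + 3/2)**2 + 2*(-4 + 3/2)**3/3)**2 = (2/3 + (-5/2)**2 + 2*(-5/2)**3/3)**2 = (2/3 + 25/4 + (2/3)*(-125/8))**2 = (2/3 + 25/4 - 125/12)**2 = (-7/2)**2 = 49/4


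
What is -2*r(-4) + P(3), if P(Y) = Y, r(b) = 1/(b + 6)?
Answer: 2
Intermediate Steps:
r(b) = 1/(6 + b)
-2*r(-4) + P(3) = -2/(6 - 4) + 3 = -2/2 + 3 = -2*½ + 3 = -1 + 3 = 2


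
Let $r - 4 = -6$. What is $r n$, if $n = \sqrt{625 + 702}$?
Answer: $- 2 \sqrt{1327} \approx -72.856$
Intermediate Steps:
$n = \sqrt{1327} \approx 36.428$
$r = -2$ ($r = 4 - 6 = -2$)
$r n = - 2 \sqrt{1327}$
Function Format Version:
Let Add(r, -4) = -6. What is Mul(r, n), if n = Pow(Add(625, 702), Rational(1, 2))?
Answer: Mul(-2, Pow(1327, Rational(1, 2))) ≈ -72.856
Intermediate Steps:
n = Pow(1327, Rational(1, 2)) ≈ 36.428
r = -2 (r = Add(4, -6) = -2)
Mul(r, n) = Mul(-2, Pow(1327, Rational(1, 2)))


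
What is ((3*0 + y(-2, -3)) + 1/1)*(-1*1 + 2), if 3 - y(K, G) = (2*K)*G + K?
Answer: -6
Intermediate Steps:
y(K, G) = 3 - K - 2*G*K (y(K, G) = 3 - ((2*K)*G + K) = 3 - (2*G*K + K) = 3 - (K + 2*G*K) = 3 + (-K - 2*G*K) = 3 - K - 2*G*K)
((3*0 + y(-2, -3)) + 1/1)*(-1*1 + 2) = ((3*0 + (3 - 1*(-2) - 2*(-3)*(-2))) + 1/1)*(-1*1 + 2) = ((0 + (3 + 2 - 12)) + 1)*(-1 + 2) = ((0 - 7) + 1)*1 = (-7 + 1)*1 = -6*1 = -6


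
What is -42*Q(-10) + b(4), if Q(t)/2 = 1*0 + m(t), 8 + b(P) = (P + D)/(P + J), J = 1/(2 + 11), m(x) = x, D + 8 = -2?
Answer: 44018/53 ≈ 830.53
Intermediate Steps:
D = -10 (D = -8 - 2 = -10)
J = 1/13 ≈ 0.076923
b(P) = -8 + (-10 + P)/(1/13 + P) (b(P) = -8 + (P - 10)/(P + 1/13) = -8 + (-10 + P)/(1/13 + P))
Q(t) = 2*t (Q(t) = 2*(1*0 + t) = 2*(0 + t) = 2*t)
-42*Q(-10) + b(4) = -84*(-10) + (-138 - 91*4)/(1 + 13*4) = -42*(-20) + (-138 - 364)/(1 + 52) = 840 - 502/53 = 44018/53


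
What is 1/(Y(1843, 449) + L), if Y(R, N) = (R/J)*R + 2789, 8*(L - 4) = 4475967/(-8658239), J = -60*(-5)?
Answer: 5194943400/73327138900897 ≈ 7.0846e-5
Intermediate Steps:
J = 300
L = 272587681/69265912 (L = 4 + (4475967/(-8658239))/8 = 4 + (4475967*(-1/8658239))/8 = 4 + (⅛)*(-4475967/8658239) = 4 - 4475967/69265912 = 272587681/69265912 ≈ 3.9354)
Y(R, N) = 2789 + R²/300 (Y(R, N) = (R/300)*R + 2789 = R²/300 + 2789 = 2789 + R²/300)
1/(Y(1843, 449) + L) = 1/((2789 + (1/300)*1843²) + 272587681/69265912) = 1/((2789 + (1/300)*3396649) + 272587681/69265912) = 1/((2789 + 3396649/300) + 272587681/69265912) = 1/(4233349/300 + 272587681/69265912) = 1/(73327138900897/5194943400) = 5194943400/73327138900897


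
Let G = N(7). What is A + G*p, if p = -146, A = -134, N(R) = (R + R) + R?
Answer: -3200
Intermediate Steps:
N(R) = 3*R (N(R) = 2*R + R = 3*R)
G = 21 (G = 3*7 = 21)
A + G*p = -134 + 21*(-146) = -134 - 3066 = -3200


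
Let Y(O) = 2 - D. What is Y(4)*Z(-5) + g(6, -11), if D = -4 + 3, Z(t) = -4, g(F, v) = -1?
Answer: -13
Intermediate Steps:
D = -1
Y(O) = 3 (Y(O) = 2 - 1*(-1) = 2 + 1 = 3)
Y(4)*Z(-5) + g(6, -11) = 3*(-4) - 1 = -12 - 1 = -13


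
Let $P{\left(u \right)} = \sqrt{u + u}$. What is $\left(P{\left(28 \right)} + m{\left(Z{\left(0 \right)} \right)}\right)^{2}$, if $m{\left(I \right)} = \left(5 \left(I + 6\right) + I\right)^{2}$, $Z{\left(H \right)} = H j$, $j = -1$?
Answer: $810056 + 3600 \sqrt{14} \approx 8.2353 \cdot 10^{5}$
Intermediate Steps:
$P{\left(u \right)} = \sqrt{2} \sqrt{u}$ ($P{\left(u \right)} = \sqrt{2 u} = \sqrt{2} \sqrt{u}$)
$Z{\left(H \right)} = - H$ ($Z{\left(H \right)} = H \left(-1\right) = - H$)
$m{\left(I \right)} = \left(30 + 6 I\right)^{2}$ ($m{\left(I \right)} = \left(5 \left(6 + I\right) + I\right)^{2} = \left(\left(30 + 5 I\right) + I\right)^{2} = \left(30 + 6 I\right)^{2}$)
$\left(P{\left(28 \right)} + m{\left(Z{\left(0 \right)} \right)}\right)^{2} = \left(\sqrt{2} \sqrt{28} + 36 \left(5 - 0\right)^{2}\right)^{2} = \left(\sqrt{2} \cdot 2 \sqrt{7} + 36 \left(5 + 0\right)^{2}\right)^{2} = \left(2 \sqrt{14} + 36 \cdot 5^{2}\right)^{2} = \left(2 \sqrt{14} + 36 \cdot 25\right)^{2} = \left(2 \sqrt{14} + 900\right)^{2} = \left(900 + 2 \sqrt{14}\right)^{2}$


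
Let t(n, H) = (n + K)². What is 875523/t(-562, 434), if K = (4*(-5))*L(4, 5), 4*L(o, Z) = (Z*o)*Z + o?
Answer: 875523/1170724 ≈ 0.74785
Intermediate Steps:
L(o, Z) = o/4 + o*Z²/4 (L(o, Z) = ((Z*o)*Z + o)/4 = (o*Z² + o)/4 = (o + o*Z²)/4 = o/4 + o*Z²/4)
K = -520 (K = (4*(-5))*((¼)*4*(1 + 5²)) = -5*4*(1 + 25) = -5*4*26 = -20*26 = -520)
t(n, H) = (-520 + n)² (t(n, H) = (n - 520)² = (-520 + n)²)
875523/t(-562, 434) = 875523/((-520 - 562)²) = 875523/((-1082)²) = 875523/1170724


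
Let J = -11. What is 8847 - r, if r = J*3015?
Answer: 42012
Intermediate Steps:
r = -33165 (r = -11*3015 = -33165)
8847 - r = 8847 - 1*(-33165) = 8847 + 33165 = 42012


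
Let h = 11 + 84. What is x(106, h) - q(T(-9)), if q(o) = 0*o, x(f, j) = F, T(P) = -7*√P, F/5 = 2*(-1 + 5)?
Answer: 40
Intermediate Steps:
h = 95
F = 40 (F = 5*(2*(-1 + 5)) = 5*(2*4) = 5*8 = 40)
x(f, j) = 40
q(o) = 0
x(106, h) - q(T(-9)) = 40 - 1*0 = 40 + 0 = 40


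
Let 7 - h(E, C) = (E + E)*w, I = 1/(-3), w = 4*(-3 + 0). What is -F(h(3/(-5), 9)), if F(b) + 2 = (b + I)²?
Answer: -13006/225 ≈ -57.804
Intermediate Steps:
w = -12 (w = 4*(-3) = -12)
I = -⅓ (I = 1*(-⅓) = -⅓ ≈ -0.33333)
h(E, C) = 7 + 24*E (h(E, C) = 7 - (E + E)*(-12) = 7 - 2*E*(-12) = 7 - (-24)*E = 7 + 24*E)
F(b) = -2 + (-⅓ + b)² (F(b) = -2 + (b - ⅓)² = -2 + (-⅓ + b)²)
-F(h(3/(-5), 9)) = -(-2 + (-1 + 3*(7 + 24*(3/(-5))))²/9) = -(-2 + (-1 + 3*(7 + 24*(3*(-⅕))))²/9) = -(-2 + (-1 + 3*(7 + 24*(-⅗)))²/9) = -(-2 + (-1 + 3*(7 - 72/5))²/9) = -(-2 + (-1 + 3*(-37/5))²/9) = -(-2 + (-1 - 111/5)²/9) = -(-2 + (-116/5)²/9) = -(-2 + (⅑)*(13456/25)) = -(-2 + 13456/225) = -1*13006/225 = -13006/225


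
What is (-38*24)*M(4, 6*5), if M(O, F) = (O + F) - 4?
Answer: -27360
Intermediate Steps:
M(O, F) = -4 + F + O (M(O, F) = (F + O) - 4 = -4 + F + O)
(-38*24)*M(4, 6*5) = (-38*24)*(-4 + 6*5 + 4) = -912*(-4 + 30 + 4) = -912*30 = -27360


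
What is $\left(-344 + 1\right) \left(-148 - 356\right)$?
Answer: $172872$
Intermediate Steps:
$\left(-344 + 1\right) \left(-148 - 356\right) = \left(-343\right) \left(-504\right) = 172872$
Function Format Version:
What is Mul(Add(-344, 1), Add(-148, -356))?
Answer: 172872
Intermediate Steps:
Mul(Add(-344, 1), Add(-148, -356)) = Mul(-343, -504) = 172872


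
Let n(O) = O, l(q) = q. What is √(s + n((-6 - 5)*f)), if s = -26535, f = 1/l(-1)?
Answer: 2*I*√6631 ≈ 162.86*I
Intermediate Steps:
f = -1 (f = 1/(-1) = -1)
√(s + n((-6 - 5)*f)) = √(-26535 + (-6 - 5)*(-1)) = √(-26535 - 11*(-1)) = √(-26535 + 11) = √(-26524) = 2*I*√6631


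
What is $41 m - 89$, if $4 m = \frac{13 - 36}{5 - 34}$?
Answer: $- \frac{9381}{116} \approx -80.871$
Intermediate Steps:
$m = \frac{23}{116}$ ($m = \frac{\left(13 - 36\right) \frac{1}{5 - 34}}{4} = \frac{\left(-23\right) \frac{1}{-29}}{4} = \frac{\left(-23\right) \left(- \frac{1}{29}\right)}{4} = \frac{1}{4} \cdot \frac{23}{29} = \frac{23}{116} \approx 0.19828$)
$41 m - 89 = 41 \cdot \frac{23}{116} - 89 = \frac{943}{116} - 89 = - \frac{9381}{116}$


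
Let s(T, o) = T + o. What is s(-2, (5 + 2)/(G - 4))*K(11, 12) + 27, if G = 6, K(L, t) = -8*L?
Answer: -105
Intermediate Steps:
s(-2, (5 + 2)/(G - 4))*K(11, 12) + 27 = (-2 + (5 + 2)/(6 - 4))*(-8*11) + 27 = (-2 + 7/2)*(-88) + 27 = (3/2)*(-88) + 27 = -132 + 27 = -105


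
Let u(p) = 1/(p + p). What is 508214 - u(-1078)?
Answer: 1095709385/2156 ≈ 5.0821e+5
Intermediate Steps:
u(p) = 1/(2*p)
508214 - u(-1078) = 508214 - 1/(2*(-1078)) = 508214 - (-1)/(2*1078) = 508214 - 1*(-1/2156) = 508214 + 1/2156 = 1095709385/2156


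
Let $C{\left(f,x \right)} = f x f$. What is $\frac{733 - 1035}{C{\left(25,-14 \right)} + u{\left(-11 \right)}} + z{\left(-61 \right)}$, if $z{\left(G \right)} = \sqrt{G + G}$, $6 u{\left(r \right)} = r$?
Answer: $\frac{1812}{52511} + i \sqrt{122} \approx 0.034507 + 11.045 i$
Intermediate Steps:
$u{\left(r \right)} = \frac{r}{6}$
$C{\left(f,x \right)} = x f^{2}$
$z{\left(G \right)} = \sqrt{2} \sqrt{G}$ ($z{\left(G \right)} = \sqrt{2 G} = \sqrt{2} \sqrt{G}$)
$\frac{733 - 1035}{C{\left(25,-14 \right)} + u{\left(-11 \right)}} + z{\left(-61 \right)} = \frac{733 - 1035}{- 14 \cdot 25^{2} + \frac{1}{6} \left(-11\right)} + \sqrt{2} \sqrt{-61} = - \frac{302}{\left(-14\right) 625 - \frac{11}{6}} + \sqrt{2} i \sqrt{61} = - \frac{302}{-8750 - \frac{11}{6}} + i \sqrt{122} = - \frac{302}{- \frac{52511}{6}} + i \sqrt{122} = \left(-302\right) \left(- \frac{6}{52511}\right) + i \sqrt{122} = \frac{1812}{52511} + i \sqrt{122}$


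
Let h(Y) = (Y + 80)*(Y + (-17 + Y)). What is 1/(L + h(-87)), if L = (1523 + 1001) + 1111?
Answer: 1/4972 ≈ 0.00020113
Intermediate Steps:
L = 3635 (L = 2524 + 1111 = 3635)
h(Y) = (-17 + 2*Y)*(80 + Y) (h(Y) = (80 + Y)*(-17 + 2*Y) = (-17 + 2*Y)*(80 + Y))
1/(L + h(-87)) = 1/(3635 + (-1360 + 2*(-87)**2 + 143*(-87))) = 1/(3635 + (-1360 + 2*7569 - 12441)) = 1/(3635 + (-1360 + 15138 - 12441)) = 1/(3635 + 1337) = 1/4972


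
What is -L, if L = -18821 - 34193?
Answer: 53014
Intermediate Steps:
L = -53014
-L = -1*(-53014) = 53014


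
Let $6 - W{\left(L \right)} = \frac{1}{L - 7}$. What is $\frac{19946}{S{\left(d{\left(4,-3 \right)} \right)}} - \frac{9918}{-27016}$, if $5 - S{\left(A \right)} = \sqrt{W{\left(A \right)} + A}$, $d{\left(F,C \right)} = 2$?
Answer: $\frac{1684045189}{283668} + \frac{9973 \sqrt{205}}{42} \approx 9336.5$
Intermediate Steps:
$W{\left(L \right)} = 6 - \frac{1}{-7 + L}$ ($W{\left(L \right)} = 6 - \frac{1}{L - 7} = 6 - \frac{1}{-7 + L}$)
$S{\left(A \right)} = 5 - \sqrt{A + \frac{-43 + 6 A}{-7 + A}}$ ($S{\left(A \right)} = 5 - \sqrt{\frac{-43 + 6 A}{-7 + A} + A} = 5 - \sqrt{A + \frac{-43 + 6 A}{-7 + A}}$)
$\frac{19946}{S{\left(d{\left(4,-3 \right)} \right)}} - \frac{9918}{-27016} = \frac{19946}{5 - \sqrt{- \frac{43 + 2 - 2^{2}}{-7 + 2}}} - \frac{9918}{-27016} = \frac{19946}{5 - \sqrt{- \frac{43 + 2 - 4}{-5}}} - - \frac{4959}{13508} = \frac{19946}{5 - \sqrt{\left(-1\right) \left(- \frac{1}{5}\right) \left(43 + 2 - 4\right)}} + \frac{4959}{13508} = \frac{19946}{5 - \sqrt{\left(-1\right) \left(- \frac{1}{5}\right) 41}} + \frac{4959}{13508} = \frac{19946}{5 - \sqrt{\frac{41}{5}}} + \frac{4959}{13508} = \frac{19946}{5 - \frac{\sqrt{205}}{5}} + \frac{4959}{13508} = \frac{4959}{13508} + \frac{19946}{5 - \frac{\sqrt{205}}{5}}$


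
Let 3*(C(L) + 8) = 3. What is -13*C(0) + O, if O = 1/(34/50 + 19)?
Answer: 44797/492 ≈ 91.051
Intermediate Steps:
C(L) = -7 (C(L) = -8 + (⅓)*3 = -8 + 1 = -7)
O = 25/492 (O = 1/(34*(1/50) + 19) = 1/(17/25 + 19) = 1/(492/25) = 25/492 ≈ 0.050813)
-13*C(0) + O = -13*(-7) + 25/492 = 91 + 25/492 = 44797/492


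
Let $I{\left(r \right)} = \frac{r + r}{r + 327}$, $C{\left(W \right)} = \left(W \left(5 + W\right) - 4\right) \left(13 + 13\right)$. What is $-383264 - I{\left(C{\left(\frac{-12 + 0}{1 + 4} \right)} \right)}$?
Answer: $- \frac{582164704}{1519} \approx -3.8326 \cdot 10^{5}$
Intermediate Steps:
$C{\left(W \right)} = -104 + 26 W \left(5 + W\right)$ ($C{\left(W \right)} = \left(-4 + W \left(5 + W\right)\right) 26 = -104 + 26 W \left(5 + W\right)$)
$I{\left(r \right)} = \frac{2 r}{327 + r}$
$-383264 - I{\left(C{\left(\frac{-12 + 0}{1 + 4} \right)} \right)} = -383264 - \frac{2 \left(-104 + 26 \left(\frac{-12 + 0}{1 + 4}\right)^{2} + 130 \frac{-12 + 0}{1 + 4}\right)}{327 + \left(-104 + 26 \left(\frac{-12 + 0}{1 + 4}\right)^{2} + 130 \frac{-12 + 0}{1 + 4}\right)} = -383264 - \frac{2 \left(-104 + 26 \left(- \frac{12}{5}\right)^{2} + 130 \left(- \frac{12}{5}\right)\right)}{327 + \left(-104 + 26 \left(- \frac{12}{5}\right)^{2} + 130 \left(- \frac{12}{5}\right)\right)} = -383264 - \frac{2 \left(-104 + 26 \cdot \frac{144}{25} - 312\right)}{327 - \frac{6656}{25}} = -383264 - \frac{2 \left(-104 + \frac{3744}{25} - 312\right)}{327 - \frac{6656}{25}} = -383264 - 2 \left(- \frac{6656}{25}\right) \frac{1}{327 - \frac{6656}{25}} = -383264 - 2 \left(- \frac{6656}{25}\right) \frac{1}{\frac{1519}{25}} = -383264 - 2 \left(- \frac{6656}{25}\right) \frac{25}{1519} = -383264 - - \frac{13312}{1519} = -383264 + \frac{13312}{1519} = - \frac{582164704}{1519}$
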